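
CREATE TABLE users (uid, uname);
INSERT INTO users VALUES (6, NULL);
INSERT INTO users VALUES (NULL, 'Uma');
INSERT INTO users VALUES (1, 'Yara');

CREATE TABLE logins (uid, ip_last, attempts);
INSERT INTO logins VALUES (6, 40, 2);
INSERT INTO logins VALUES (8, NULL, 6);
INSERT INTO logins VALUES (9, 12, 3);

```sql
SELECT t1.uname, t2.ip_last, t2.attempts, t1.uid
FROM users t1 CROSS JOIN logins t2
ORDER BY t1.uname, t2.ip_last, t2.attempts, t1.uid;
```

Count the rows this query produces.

9

CROSS JOIN pairs every row of `users` with every row of `logins`: 3 × 3 = 9 rows.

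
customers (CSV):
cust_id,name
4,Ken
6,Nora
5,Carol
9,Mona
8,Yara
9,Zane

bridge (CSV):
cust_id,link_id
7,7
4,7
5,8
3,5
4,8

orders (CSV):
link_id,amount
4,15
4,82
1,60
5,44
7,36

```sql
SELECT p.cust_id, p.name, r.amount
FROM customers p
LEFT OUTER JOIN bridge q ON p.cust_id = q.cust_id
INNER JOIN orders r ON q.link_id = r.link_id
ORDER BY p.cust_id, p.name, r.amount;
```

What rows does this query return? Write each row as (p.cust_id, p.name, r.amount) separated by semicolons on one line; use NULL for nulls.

(4, Ken, 36)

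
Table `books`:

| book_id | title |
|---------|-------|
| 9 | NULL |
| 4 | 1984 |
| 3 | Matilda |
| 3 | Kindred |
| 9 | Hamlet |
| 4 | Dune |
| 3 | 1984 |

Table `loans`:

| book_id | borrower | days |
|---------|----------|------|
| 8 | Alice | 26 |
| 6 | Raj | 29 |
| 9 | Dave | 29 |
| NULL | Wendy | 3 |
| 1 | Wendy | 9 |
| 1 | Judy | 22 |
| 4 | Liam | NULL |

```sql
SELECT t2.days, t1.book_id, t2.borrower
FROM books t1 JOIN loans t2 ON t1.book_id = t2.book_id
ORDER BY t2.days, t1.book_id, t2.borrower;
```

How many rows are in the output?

4

INNER JOIN keeps only pairs where the ON condition holds.
Matching on t1.book_id = t2.book_id. A NULL in a compared column never satisfies the condition.
- t1 row (book_id=9): matches 1 t2 row(s) → 1 output row(s).
- t1 row (book_id=4): matches 1 t2 row(s) → 1 output row(s).
- t1 row (book_id=3): no match → dropped.
- t1 row (book_id=3): no match → dropped.
- t1 row (book_id=9): matches 1 t2 row(s) → 1 output row(s).
- t1 row (book_id=4): matches 1 t2 row(s) → 1 output row(s).
- t1 row (book_id=3): no match → dropped.
Total: 4 rows.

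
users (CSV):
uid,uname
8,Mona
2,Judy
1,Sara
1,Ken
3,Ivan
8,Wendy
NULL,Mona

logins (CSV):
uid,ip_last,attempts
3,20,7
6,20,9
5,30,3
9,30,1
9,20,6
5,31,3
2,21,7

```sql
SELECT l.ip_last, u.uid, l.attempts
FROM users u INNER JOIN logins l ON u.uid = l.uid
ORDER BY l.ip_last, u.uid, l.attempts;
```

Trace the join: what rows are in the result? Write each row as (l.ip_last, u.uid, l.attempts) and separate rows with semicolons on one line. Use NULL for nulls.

(20, 3, 7); (21, 2, 7)

INNER JOIN keeps only pairs where the ON condition holds.
Matching on u.uid = l.uid. A NULL in a compared column never satisfies the condition.
- u row (uid=8): no match → dropped.
- u row (uid=2): matches 1 l row(s) → 1 output row(s).
- u row (uid=1): no match → dropped.
- u row (uid=1): no match → dropped.
- u row (uid=3): matches 1 l row(s) → 1 output row(s).
- u row (uid=8): no match → dropped.
- u row (uid=NULL): no match → dropped.
After projecting and ordering:
l.ip_last | u.uid | l.attempts
20 | 3 | 7
21 | 2 | 7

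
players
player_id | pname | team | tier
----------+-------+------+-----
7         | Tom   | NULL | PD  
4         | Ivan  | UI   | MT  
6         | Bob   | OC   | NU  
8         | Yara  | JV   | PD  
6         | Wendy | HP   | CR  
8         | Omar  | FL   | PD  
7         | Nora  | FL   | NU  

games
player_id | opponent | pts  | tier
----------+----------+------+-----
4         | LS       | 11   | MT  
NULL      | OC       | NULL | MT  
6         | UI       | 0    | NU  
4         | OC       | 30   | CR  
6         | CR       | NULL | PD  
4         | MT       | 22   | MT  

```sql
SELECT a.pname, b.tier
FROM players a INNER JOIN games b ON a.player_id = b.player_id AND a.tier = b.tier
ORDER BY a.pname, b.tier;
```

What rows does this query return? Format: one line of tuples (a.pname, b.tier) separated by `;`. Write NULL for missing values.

(Bob, NU); (Ivan, MT); (Ivan, MT)

INNER JOIN keeps only pairs where the ON condition holds.
Matching on a.player_id = b.player_id AND a.tier = b.tier. A NULL in a compared column never satisfies the condition.
- a (player_id=7, tier=PD) has no partner → excluded.
- a (player_id=4, tier=MT) pairs with 2 row(s) of b.
- a (player_id=6, tier=NU) pairs with 1 row(s) of b.
- a (player_id=8, tier=PD) has no partner → excluded.
- a (player_id=6, tier=CR) has no partner → excluded.
- a (player_id=8, tier=PD) has no partner → excluded.
- a (player_id=7, tier=NU) has no partner → excluded.
After projecting and ordering:
a.pname | b.tier
Bob | NU
Ivan | MT
Ivan | MT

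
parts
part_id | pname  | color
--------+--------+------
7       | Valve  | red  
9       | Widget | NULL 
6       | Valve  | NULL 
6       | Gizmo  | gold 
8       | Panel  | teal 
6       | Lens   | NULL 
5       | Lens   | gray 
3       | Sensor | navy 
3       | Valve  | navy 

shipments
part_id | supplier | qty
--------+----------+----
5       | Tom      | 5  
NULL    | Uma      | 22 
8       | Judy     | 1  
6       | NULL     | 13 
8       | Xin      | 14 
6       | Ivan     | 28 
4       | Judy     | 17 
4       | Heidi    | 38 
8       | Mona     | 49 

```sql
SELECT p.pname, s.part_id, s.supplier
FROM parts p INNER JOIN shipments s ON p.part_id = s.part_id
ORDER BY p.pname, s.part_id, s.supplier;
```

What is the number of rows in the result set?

10

INNER JOIN keeps only pairs where the ON condition holds.
Matching on p.part_id = s.part_id. A NULL in a compared column never satisfies the condition.
- p (part_id=7) has no partner → excluded.
- p (part_id=9) has no partner → excluded.
- p (part_id=6) pairs with 2 row(s) of s.
- p (part_id=6) pairs with 2 row(s) of s.
- p (part_id=8) pairs with 3 row(s) of s.
- p (part_id=6) pairs with 2 row(s) of s.
- p (part_id=5) pairs with 1 row(s) of s.
- p (part_id=3) has no partner → excluded.
- p (part_id=3) has no partner → excluded.
Total: 10 rows.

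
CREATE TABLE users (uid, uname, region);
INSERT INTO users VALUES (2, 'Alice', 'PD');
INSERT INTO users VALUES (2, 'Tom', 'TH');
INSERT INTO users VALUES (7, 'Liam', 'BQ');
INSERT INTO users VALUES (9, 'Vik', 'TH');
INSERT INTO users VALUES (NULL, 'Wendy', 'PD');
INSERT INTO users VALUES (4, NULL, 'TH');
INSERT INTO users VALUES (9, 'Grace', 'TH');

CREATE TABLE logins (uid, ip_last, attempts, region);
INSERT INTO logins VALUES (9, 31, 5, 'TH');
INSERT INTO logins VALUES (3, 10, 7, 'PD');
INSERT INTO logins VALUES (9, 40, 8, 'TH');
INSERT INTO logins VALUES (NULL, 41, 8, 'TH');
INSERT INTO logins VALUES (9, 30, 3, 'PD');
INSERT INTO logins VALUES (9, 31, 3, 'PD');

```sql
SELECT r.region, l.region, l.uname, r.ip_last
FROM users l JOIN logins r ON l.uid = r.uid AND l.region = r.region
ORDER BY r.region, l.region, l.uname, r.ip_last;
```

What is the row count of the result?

INNER JOIN keeps only pairs where the ON condition holds.
Matching on l.uid = r.uid AND l.region = r.region. A NULL in a compared column never satisfies the condition.
- uid=2, region=PD: no matching r row, dropped.
- uid=2, region=TH: no matching r row, dropped.
- uid=7, region=BQ: no matching r row, dropped.
- uid=9, region=TH: 2 matching r row(s), so 2 row(s) emitted.
- uid=NULL, region=PD: no matching r row, dropped.
- uid=4, region=TH: no matching r row, dropped.
- uid=9, region=TH: 2 matching r row(s), so 2 row(s) emitted.
Total: 4 rows.

4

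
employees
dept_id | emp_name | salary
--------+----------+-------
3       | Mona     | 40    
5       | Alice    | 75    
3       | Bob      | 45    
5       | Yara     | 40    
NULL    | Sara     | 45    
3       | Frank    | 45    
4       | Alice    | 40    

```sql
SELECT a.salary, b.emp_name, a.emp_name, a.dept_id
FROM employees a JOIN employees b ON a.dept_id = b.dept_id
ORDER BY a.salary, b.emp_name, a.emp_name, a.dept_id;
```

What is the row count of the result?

14

INNER JOIN keeps only pairs where the ON condition holds.
Matching on a.dept_id = b.dept_id. A NULL in a compared column never satisfies the condition.
- a row (dept_id=3): matches 3 b row(s) → 3 output row(s).
- a row (dept_id=5): matches 2 b row(s) → 2 output row(s).
- a row (dept_id=3): matches 3 b row(s) → 3 output row(s).
- a row (dept_id=5): matches 2 b row(s) → 2 output row(s).
- a row (dept_id=NULL): no match → dropped.
- a row (dept_id=3): matches 3 b row(s) → 3 output row(s).
- a row (dept_id=4): matches 1 b row(s) → 1 output row(s).
Total: 14 rows.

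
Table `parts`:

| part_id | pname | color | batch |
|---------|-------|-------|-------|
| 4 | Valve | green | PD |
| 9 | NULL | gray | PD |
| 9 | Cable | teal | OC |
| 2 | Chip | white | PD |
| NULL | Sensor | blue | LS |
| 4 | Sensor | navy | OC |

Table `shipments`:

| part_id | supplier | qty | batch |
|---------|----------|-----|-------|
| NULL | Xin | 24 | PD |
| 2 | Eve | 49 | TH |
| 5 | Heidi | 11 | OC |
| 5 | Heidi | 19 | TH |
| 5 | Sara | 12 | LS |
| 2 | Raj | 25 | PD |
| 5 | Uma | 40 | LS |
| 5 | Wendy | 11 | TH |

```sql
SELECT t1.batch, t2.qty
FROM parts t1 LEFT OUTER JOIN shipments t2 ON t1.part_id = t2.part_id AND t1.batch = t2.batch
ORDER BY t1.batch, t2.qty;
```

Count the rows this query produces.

6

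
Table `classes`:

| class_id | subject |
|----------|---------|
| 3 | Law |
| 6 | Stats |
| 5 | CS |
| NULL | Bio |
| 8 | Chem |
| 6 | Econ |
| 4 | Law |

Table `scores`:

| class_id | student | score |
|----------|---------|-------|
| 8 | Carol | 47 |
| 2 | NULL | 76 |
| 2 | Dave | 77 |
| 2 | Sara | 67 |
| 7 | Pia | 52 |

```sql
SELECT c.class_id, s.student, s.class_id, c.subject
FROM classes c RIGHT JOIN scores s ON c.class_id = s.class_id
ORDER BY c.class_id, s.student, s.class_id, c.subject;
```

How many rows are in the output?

5

RIGHT JOIN keeps every row from `scores`; unmatched rows get NULL for `classes`'s columns.
Matching on c.class_id = s.class_id. A NULL in a compared column never satisfies the condition.
- c row (class_id=3): no match.
- c row (class_id=6): no match.
- c row (class_id=5): no match.
- c row (class_id=NULL): no match.
- c row (class_id=8): matches 1 s row(s) → 1 output row(s).
- c row (class_id=6): no match.
- c row (class_id=4): no match.
- 4 s row(s) had no c match → kept, c columns NULL.
Total: 1 matched + 4 padded = 5 rows.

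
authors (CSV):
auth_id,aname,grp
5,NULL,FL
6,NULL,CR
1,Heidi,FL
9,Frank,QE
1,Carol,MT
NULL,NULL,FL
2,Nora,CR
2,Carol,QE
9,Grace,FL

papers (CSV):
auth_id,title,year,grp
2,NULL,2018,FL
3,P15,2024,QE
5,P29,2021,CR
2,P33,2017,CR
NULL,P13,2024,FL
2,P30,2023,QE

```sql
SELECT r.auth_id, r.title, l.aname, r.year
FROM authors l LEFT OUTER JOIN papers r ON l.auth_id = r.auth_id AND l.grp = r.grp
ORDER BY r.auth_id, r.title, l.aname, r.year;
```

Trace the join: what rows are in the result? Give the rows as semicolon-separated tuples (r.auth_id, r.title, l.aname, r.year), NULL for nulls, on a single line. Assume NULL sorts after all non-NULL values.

(2, P30, Carol, 2023); (2, P33, Nora, 2017); (NULL, NULL, Carol, NULL); (NULL, NULL, Frank, NULL); (NULL, NULL, Grace, NULL); (NULL, NULL, Heidi, NULL); (NULL, NULL, NULL, NULL); (NULL, NULL, NULL, NULL); (NULL, NULL, NULL, NULL)

LEFT JOIN keeps every row from `authors`; unmatched rows get NULL for `papers`'s columns.
Matching on l.auth_id = r.auth_id AND l.grp = r.grp. A NULL in a compared column never satisfies the condition.
- l (auth_id=5, grp=FL) has no partner → padded with NULL.
- l (auth_id=6, grp=CR) has no partner → padded with NULL.
- l (auth_id=1, grp=FL) has no partner → padded with NULL.
- l (auth_id=9, grp=QE) has no partner → padded with NULL.
- l (auth_id=1, grp=MT) has no partner → padded with NULL.
- l (auth_id=NULL, grp=FL) has no partner → padded with NULL.
- l (auth_id=2, grp=CR) pairs with 1 row(s) of r.
- l (auth_id=2, grp=QE) pairs with 1 row(s) of r.
- l (auth_id=9, grp=FL) has no partner → padded with NULL.
After projecting and ordering:
r.auth_id | r.title | l.aname | r.year
2 | P30 | Carol | 2023
2 | P33 | Nora | 2017
NULL | NULL | Carol | NULL
NULL | NULL | Frank | NULL
NULL | NULL | Grace | NULL
NULL | NULL | Heidi | NULL
NULL | NULL | NULL | NULL
NULL | NULL | NULL | NULL
NULL | NULL | NULL | NULL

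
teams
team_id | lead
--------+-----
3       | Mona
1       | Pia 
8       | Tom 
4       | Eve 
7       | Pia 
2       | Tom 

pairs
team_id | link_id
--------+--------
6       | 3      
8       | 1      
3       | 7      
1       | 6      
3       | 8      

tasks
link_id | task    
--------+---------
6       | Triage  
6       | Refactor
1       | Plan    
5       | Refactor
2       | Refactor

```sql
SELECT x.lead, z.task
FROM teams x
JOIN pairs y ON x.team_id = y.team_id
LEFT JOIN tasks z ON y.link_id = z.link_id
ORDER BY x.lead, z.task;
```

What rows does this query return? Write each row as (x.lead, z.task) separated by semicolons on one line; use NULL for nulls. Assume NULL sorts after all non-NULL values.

(Mona, NULL); (Mona, NULL); (Pia, Refactor); (Pia, Triage); (Tom, Plan)

Evaluate left to right. First `teams x INNER JOIN pairs y` on team_id: 4 row(s).
Then LEFT JOIN `tasks z` on link_id: each of those 4 rows is kept; rows whose y.link_id has no match in z get NULL for z's columns.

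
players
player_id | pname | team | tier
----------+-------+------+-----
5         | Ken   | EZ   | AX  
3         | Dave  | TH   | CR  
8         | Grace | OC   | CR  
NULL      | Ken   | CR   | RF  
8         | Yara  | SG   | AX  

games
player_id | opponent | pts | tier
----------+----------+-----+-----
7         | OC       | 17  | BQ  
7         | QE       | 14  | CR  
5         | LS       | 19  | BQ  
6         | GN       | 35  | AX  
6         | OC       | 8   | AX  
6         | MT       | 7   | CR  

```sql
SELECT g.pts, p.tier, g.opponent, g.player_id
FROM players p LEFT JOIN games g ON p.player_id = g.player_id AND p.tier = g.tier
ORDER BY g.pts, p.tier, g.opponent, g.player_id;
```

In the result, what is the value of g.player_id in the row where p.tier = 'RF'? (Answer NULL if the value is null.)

LEFT JOIN keeps every row from `players`; unmatched rows get NULL for `games`'s columns.
Matching on p.player_id = g.player_id AND p.tier = g.tier. A NULL in a compared column never satisfies the condition.
- p[0] player_id=5, tier=AX → no match; kept with NULLs on the g side.
- p[1] player_id=3, tier=CR → no match; kept with NULLs on the g side.
- p[2] player_id=8, tier=CR → no match; kept with NULLs on the g side.
- p[3] player_id=NULL, tier=RF → no match; kept with NULLs on the g side.
- p[4] player_id=8, tier=AX → no match; kept with NULLs on the g side.

NULL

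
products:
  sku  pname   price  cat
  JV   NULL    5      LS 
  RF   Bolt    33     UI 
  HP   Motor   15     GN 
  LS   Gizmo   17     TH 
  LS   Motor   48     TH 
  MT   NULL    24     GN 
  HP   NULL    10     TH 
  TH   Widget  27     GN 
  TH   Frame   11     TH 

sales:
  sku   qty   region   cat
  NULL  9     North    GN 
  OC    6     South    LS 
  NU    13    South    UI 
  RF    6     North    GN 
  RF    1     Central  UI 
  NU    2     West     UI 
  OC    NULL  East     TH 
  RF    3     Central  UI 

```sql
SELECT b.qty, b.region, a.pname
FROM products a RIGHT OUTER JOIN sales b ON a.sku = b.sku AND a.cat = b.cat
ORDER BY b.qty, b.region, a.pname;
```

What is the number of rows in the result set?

8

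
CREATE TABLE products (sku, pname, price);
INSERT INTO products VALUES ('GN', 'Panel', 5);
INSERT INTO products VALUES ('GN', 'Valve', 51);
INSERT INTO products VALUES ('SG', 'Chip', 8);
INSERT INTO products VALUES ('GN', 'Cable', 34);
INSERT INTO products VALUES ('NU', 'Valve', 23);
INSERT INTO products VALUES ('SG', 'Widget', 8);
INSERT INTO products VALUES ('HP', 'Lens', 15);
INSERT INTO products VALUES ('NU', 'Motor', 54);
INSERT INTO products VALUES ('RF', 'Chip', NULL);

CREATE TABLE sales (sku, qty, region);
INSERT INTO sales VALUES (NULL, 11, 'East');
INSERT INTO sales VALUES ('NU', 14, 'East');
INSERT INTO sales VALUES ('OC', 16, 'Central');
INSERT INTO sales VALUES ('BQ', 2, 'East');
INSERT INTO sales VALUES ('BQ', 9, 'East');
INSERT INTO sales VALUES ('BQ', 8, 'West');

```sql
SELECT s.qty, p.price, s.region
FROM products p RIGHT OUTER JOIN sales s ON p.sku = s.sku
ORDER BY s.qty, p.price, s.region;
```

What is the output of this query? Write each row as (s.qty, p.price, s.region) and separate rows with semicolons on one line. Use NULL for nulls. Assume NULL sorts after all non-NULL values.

(2, NULL, East); (8, NULL, West); (9, NULL, East); (11, NULL, East); (14, 23, East); (14, 54, East); (16, NULL, Central)

RIGHT JOIN keeps every row from `sales`; unmatched rows get NULL for `products`'s columns.
Matching on p.sku = s.sku. A NULL in a compared column never satisfies the condition.
- p (sku=GN) has no partner in s.
- p (sku=GN) has no partner in s.
- p (sku=SG) has no partner in s.
- p (sku=GN) has no partner in s.
- p (sku=NU) pairs with 1 row(s) of s.
- p (sku=SG) has no partner in s.
- p (sku=HP) has no partner in s.
- p (sku=NU) pairs with 1 row(s) of s.
- p (sku=RF) has no partner in s.
- plus 5 unmatched s row(s), each kept with NULL p columns.
After projecting and ordering:
s.qty | p.price | s.region
2 | NULL | East
8 | NULL | West
9 | NULL | East
11 | NULL | East
14 | 23 | East
14 | 54 | East
16 | NULL | Central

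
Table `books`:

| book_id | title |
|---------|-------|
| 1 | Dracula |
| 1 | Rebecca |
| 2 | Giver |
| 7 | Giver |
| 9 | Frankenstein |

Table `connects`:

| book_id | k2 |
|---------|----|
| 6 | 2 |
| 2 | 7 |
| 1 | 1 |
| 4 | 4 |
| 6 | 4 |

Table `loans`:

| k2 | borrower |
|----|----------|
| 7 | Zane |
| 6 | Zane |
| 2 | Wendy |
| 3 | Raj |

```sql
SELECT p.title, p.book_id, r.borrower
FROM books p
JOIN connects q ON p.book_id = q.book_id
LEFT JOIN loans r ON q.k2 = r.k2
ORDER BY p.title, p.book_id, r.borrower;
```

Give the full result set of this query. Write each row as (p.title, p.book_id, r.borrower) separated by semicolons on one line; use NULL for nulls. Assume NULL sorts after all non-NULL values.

(Dracula, 1, NULL); (Giver, 2, Zane); (Rebecca, 1, NULL)

Step 1 — p INNER JOIN q on book_id → 3 row(s).
Then LEFT JOIN `loans r` on k2: each of those 3 rows is kept; rows whose q.k2 has no match in r get NULL for r's columns.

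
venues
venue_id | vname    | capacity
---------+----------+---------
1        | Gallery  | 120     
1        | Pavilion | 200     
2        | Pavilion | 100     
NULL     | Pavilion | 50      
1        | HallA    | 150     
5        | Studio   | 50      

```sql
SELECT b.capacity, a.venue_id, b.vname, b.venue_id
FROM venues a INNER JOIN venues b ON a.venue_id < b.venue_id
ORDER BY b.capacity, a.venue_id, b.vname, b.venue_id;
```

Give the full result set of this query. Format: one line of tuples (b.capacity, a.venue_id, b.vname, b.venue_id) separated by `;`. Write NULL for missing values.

INNER JOIN keeps only pairs where the ON condition holds.
Matching on a.venue_id < b.venue_id. A NULL in a compared column never satisfies the condition.
- venue_id=1: 2 matching b row(s), so 2 row(s) emitted.
- venue_id=1: 2 matching b row(s), so 2 row(s) emitted.
- venue_id=2: 1 matching b row(s), so 1 row(s) emitted.
- venue_id=NULL: no matching b row, dropped.
- venue_id=1: 2 matching b row(s), so 2 row(s) emitted.
- venue_id=5: no matching b row, dropped.
After projecting and ordering:
b.capacity | a.venue_id | b.vname | b.venue_id
50 | 1 | Studio | 5
50 | 1 | Studio | 5
50 | 1 | Studio | 5
50 | 2 | Studio | 5
100 | 1 | Pavilion | 2
100 | 1 | Pavilion | 2
100 | 1 | Pavilion | 2

(50, 1, Studio, 5); (50, 1, Studio, 5); (50, 1, Studio, 5); (50, 2, Studio, 5); (100, 1, Pavilion, 2); (100, 1, Pavilion, 2); (100, 1, Pavilion, 2)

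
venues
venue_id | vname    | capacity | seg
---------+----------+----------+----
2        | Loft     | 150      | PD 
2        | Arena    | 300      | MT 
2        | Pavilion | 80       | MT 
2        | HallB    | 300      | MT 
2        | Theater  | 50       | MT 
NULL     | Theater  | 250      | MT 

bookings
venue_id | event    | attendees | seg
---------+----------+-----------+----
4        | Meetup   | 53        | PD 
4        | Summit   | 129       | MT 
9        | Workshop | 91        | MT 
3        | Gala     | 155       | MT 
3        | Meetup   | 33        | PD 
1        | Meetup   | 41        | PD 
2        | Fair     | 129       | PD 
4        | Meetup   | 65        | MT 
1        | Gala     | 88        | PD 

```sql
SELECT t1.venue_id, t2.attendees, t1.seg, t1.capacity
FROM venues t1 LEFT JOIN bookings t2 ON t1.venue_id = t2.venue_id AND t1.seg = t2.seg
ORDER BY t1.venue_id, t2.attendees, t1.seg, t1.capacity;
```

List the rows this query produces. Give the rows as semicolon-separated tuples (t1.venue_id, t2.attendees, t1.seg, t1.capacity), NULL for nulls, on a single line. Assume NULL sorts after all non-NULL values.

(2, 129, PD, 150); (2, NULL, MT, 50); (2, NULL, MT, 80); (2, NULL, MT, 300); (2, NULL, MT, 300); (NULL, NULL, MT, 250)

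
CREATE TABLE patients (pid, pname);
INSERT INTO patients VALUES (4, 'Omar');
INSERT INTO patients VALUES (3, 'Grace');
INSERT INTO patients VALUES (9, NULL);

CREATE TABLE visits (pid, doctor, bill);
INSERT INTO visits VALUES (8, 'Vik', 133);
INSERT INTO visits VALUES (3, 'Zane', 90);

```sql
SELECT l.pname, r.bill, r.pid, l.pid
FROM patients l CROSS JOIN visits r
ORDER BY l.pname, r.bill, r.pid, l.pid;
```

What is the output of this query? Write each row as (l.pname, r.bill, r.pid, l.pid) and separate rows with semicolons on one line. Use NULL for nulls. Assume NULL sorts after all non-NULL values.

(Grace, 90, 3, 3); (Grace, 133, 8, 3); (Omar, 90, 3, 4); (Omar, 133, 8, 4); (NULL, 90, 3, 9); (NULL, 133, 8, 9)

CROSS JOIN pairs every row of `patients` with every row of `visits`: 3 × 2 = 6 rows.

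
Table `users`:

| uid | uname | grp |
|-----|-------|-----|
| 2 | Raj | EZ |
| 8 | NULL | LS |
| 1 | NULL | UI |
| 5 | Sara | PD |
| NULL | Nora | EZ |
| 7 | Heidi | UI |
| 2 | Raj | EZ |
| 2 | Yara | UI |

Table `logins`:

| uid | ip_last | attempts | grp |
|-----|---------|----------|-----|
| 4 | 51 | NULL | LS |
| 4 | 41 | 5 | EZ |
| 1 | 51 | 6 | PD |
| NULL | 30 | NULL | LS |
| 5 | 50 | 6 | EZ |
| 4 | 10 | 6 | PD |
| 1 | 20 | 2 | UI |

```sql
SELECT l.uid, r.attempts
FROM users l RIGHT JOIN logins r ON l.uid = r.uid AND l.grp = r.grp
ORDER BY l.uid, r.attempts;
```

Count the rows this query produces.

RIGHT JOIN keeps every row from `logins`; unmatched rows get NULL for `users`'s columns.
Matching on l.uid = r.uid AND l.grp = r.grp. A NULL in a compared column never satisfies the condition.
- uid=2, grp=EZ: no matching r row.
- uid=8, grp=LS: no matching r row.
- uid=1, grp=UI: 1 matching r row(s), so 1 row(s) emitted.
- uid=5, grp=PD: no matching r row.
- uid=NULL, grp=EZ: no matching r row.
- uid=7, grp=UI: no matching r row.
- uid=2, grp=EZ: no matching r row.
- uid=2, grp=UI: no matching r row.
- 6 row(s) from r found no l partner → padded with NULL.
Total: 1 matched + 6 padded = 7 rows.

7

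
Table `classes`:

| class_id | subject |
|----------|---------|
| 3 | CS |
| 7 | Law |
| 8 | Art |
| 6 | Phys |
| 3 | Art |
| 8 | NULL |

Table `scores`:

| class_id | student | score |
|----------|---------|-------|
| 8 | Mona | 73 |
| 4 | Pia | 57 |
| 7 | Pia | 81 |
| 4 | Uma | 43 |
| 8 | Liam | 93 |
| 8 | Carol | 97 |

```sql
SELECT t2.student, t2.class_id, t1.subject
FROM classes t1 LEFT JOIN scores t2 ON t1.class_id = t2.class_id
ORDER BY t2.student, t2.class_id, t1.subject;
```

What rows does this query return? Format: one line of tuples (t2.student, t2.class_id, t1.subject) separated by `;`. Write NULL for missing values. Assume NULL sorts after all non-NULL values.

LEFT JOIN keeps every row from `classes`; unmatched rows get NULL for `scores`'s columns.
Matching on t1.class_id = t2.class_id.
- t1 row (class_id=3): no match → kept, t2 columns NULL.
- t1 row (class_id=7): matches 1 t2 row(s) → 1 output row(s).
- t1 row (class_id=8): matches 3 t2 row(s) → 3 output row(s).
- t1 row (class_id=6): no match → kept, t2 columns NULL.
- t1 row (class_id=3): no match → kept, t2 columns NULL.
- t1 row (class_id=8): matches 3 t2 row(s) → 3 output row(s).
After projecting and ordering:
t2.student | t2.class_id | t1.subject
Carol | 8 | Art
Carol | 8 | NULL
Liam | 8 | Art
Liam | 8 | NULL
Mona | 8 | Art
Mona | 8 | NULL
Pia | 7 | Law
NULL | NULL | Art
NULL | NULL | CS
NULL | NULL | Phys

(Carol, 8, Art); (Carol, 8, NULL); (Liam, 8, Art); (Liam, 8, NULL); (Mona, 8, Art); (Mona, 8, NULL); (Pia, 7, Law); (NULL, NULL, Art); (NULL, NULL, CS); (NULL, NULL, Phys)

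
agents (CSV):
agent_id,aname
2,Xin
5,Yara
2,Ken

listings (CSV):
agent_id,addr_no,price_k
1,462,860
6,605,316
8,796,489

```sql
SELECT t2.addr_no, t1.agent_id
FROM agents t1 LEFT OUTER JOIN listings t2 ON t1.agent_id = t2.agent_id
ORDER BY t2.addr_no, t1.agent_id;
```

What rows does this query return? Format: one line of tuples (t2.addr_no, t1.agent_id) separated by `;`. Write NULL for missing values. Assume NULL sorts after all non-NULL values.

(NULL, 2); (NULL, 2); (NULL, 5)

LEFT JOIN keeps every row from `agents`; unmatched rows get NULL for `listings`'s columns.
Matching on t1.agent_id = t2.agent_id.
- t1 (agent_id=2) has no partner → padded with NULL.
- t1 (agent_id=5) has no partner → padded with NULL.
- t1 (agent_id=2) has no partner → padded with NULL.
After projecting and ordering:
t2.addr_no | t1.agent_id
NULL | 2
NULL | 2
NULL | 5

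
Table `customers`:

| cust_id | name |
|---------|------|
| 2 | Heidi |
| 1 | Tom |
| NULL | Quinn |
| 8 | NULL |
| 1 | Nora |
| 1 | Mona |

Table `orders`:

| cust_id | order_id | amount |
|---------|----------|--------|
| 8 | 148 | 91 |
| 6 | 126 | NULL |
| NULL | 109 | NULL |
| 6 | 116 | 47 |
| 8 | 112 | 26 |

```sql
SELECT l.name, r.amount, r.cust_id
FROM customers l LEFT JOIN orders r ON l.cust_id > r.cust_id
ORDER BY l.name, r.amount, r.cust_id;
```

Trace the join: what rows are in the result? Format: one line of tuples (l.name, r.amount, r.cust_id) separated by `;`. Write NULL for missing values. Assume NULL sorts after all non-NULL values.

(Heidi, NULL, NULL); (Mona, NULL, NULL); (Nora, NULL, NULL); (Quinn, NULL, NULL); (Tom, NULL, NULL); (NULL, 47, 6); (NULL, NULL, 6)

LEFT JOIN keeps every row from `customers`; unmatched rows get NULL for `orders`'s columns.
Matching on l.cust_id > r.cust_id. A NULL in a compared column never satisfies the condition.
Matched pairs: 2; unmatched l rows kept: 5.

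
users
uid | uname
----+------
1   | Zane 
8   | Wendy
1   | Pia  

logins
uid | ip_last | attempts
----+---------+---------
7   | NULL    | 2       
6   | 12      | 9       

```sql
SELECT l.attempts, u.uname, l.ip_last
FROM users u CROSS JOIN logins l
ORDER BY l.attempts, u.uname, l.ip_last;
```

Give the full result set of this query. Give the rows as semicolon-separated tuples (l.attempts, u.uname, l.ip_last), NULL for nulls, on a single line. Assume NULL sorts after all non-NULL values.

(2, Pia, NULL); (2, Wendy, NULL); (2, Zane, NULL); (9, Pia, 12); (9, Wendy, 12); (9, Zane, 12)

CROSS JOIN pairs every row of `users` with every row of `logins`: 3 × 2 = 6 rows.
After projecting and ordering:
l.attempts | u.uname | l.ip_last
2 | Pia | NULL
2 | Wendy | NULL
2 | Zane | NULL
9 | Pia | 12
9 | Wendy | 12
9 | Zane | 12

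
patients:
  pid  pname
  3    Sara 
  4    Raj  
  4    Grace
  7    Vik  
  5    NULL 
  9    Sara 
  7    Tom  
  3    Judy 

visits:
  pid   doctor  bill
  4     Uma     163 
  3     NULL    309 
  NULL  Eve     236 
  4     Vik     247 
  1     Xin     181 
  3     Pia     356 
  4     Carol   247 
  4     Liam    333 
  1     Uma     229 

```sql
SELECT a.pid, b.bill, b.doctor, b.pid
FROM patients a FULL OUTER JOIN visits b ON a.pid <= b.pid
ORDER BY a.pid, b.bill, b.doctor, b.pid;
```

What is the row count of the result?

27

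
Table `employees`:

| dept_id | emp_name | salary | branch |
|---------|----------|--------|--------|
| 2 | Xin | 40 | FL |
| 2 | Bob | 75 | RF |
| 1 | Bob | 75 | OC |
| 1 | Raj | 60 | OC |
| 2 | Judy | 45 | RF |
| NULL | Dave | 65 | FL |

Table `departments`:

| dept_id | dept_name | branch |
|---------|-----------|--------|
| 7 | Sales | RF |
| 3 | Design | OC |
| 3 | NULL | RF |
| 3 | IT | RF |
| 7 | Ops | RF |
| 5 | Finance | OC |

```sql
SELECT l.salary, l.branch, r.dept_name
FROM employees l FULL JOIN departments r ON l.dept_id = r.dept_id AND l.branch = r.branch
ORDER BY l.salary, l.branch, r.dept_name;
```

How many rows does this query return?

12

FULL OUTER JOIN keeps every row from both sides; unmatched rows get NULL for the other side's columns.
Matching on l.dept_id = r.dept_id AND l.branch = r.branch. A NULL in a compared column never satisfies the condition.
- l row (dept_id=2, branch=FL): no match → kept, r columns NULL.
- l row (dept_id=2, branch=RF): no match → kept, r columns NULL.
- l row (dept_id=1, branch=OC): no match → kept, r columns NULL.
- l row (dept_id=1, branch=OC): no match → kept, r columns NULL.
- l row (dept_id=2, branch=RF): no match → kept, r columns NULL.
- l row (dept_id=NULL, branch=FL): no match → kept, r columns NULL.
- 6 r row(s) had no l match → kept, l columns NULL.
Total: 0 matched + 12 padded = 12 rows.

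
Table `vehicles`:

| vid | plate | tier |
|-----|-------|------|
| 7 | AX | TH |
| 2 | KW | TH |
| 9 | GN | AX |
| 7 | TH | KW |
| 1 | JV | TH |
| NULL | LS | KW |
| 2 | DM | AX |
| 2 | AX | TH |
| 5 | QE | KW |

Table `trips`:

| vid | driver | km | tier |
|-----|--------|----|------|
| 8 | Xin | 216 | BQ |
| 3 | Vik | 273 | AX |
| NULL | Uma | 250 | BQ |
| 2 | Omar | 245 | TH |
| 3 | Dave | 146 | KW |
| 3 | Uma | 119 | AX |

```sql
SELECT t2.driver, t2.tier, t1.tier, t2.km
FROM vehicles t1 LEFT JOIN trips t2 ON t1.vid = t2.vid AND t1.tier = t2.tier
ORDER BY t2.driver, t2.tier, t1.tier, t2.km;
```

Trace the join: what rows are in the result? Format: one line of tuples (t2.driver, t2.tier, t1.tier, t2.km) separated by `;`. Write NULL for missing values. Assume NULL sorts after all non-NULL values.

(Omar, TH, TH, 245); (Omar, TH, TH, 245); (NULL, NULL, AX, NULL); (NULL, NULL, AX, NULL); (NULL, NULL, KW, NULL); (NULL, NULL, KW, NULL); (NULL, NULL, KW, NULL); (NULL, NULL, TH, NULL); (NULL, NULL, TH, NULL)

LEFT JOIN keeps every row from `vehicles`; unmatched rows get NULL for `trips`'s columns.
Matching on t1.vid = t2.vid AND t1.tier = t2.tier. A NULL in a compared column never satisfies the condition.
Matched pairs: 2; unmatched t1 rows kept: 7.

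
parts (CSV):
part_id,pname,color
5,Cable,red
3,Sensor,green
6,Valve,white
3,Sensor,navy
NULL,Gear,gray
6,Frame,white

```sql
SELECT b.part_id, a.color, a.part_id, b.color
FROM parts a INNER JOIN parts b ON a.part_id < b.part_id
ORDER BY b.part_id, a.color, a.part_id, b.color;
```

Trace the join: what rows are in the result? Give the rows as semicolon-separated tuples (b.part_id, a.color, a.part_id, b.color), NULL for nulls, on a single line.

(5, green, 3, red); (5, navy, 3, red); (6, green, 3, white); (6, green, 3, white); (6, navy, 3, white); (6, navy, 3, white); (6, red, 5, white); (6, red, 5, white)

INNER JOIN keeps only pairs where the ON condition holds.
Matching on a.part_id < b.part_id. A NULL in a compared column never satisfies the condition.
- part_id=5: 2 matching b row(s), so 2 row(s) emitted.
- part_id=3: 3 matching b row(s), so 3 row(s) emitted.
- part_id=6: no matching b row, dropped.
- part_id=3: 3 matching b row(s), so 3 row(s) emitted.
- part_id=NULL: no matching b row, dropped.
- part_id=6: no matching b row, dropped.
After projecting and ordering:
b.part_id | a.color | a.part_id | b.color
5 | green | 3 | red
5 | navy | 3 | red
6 | green | 3 | white
6 | green | 3 | white
6 | navy | 3 | white
6 | navy | 3 | white
6 | red | 5 | white
6 | red | 5 | white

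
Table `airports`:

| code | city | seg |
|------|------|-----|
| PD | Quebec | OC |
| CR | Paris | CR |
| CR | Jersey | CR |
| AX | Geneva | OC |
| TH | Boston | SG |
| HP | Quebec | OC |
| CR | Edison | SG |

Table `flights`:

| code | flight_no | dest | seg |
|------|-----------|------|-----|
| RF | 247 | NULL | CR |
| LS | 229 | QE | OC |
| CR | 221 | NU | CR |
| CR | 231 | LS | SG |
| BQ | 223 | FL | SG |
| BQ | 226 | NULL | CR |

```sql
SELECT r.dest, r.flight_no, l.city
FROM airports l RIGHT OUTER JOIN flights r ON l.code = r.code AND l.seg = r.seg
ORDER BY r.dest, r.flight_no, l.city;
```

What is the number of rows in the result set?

7

RIGHT JOIN keeps every row from `flights`; unmatched rows get NULL for `airports`'s columns.
Matching on l.code = r.code AND l.seg = r.seg.
- code=PD, seg=OC: no matching r row.
- code=CR, seg=CR: 1 matching r row(s), so 1 row(s) emitted.
- code=CR, seg=CR: 1 matching r row(s), so 1 row(s) emitted.
- code=AX, seg=OC: no matching r row.
- code=TH, seg=SG: no matching r row.
- code=HP, seg=OC: no matching r row.
- code=CR, seg=SG: 1 matching r row(s), so 1 row(s) emitted.
- 4 r row(s) had no l match → kept, l columns NULL.
Total: 3 matched + 4 padded = 7 rows.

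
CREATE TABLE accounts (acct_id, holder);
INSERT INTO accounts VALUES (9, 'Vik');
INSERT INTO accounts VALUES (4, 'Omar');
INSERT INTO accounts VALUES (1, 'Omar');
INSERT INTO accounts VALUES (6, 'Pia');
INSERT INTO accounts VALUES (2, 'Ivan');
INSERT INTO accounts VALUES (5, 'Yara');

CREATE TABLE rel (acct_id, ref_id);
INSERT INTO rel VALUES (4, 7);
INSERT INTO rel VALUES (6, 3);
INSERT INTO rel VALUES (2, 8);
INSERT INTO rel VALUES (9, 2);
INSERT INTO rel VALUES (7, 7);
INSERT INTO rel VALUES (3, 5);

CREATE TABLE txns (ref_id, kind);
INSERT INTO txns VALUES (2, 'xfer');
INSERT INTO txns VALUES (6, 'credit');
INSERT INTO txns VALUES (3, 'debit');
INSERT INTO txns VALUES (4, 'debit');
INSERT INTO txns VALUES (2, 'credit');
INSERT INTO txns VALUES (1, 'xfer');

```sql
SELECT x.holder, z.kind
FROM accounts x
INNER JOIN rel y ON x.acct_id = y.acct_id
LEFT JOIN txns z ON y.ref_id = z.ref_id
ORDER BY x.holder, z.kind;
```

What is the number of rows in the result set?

Joins associate left-to-right: accounts INNER JOIN rel on acct_id gives 4 intermediate row(s).
Then LEFT JOIN `txns z` on ref_id: each of those 4 rows is kept; rows whose y.ref_id has no match in z get NULL for z's columns.
Result: 5 row(s).

5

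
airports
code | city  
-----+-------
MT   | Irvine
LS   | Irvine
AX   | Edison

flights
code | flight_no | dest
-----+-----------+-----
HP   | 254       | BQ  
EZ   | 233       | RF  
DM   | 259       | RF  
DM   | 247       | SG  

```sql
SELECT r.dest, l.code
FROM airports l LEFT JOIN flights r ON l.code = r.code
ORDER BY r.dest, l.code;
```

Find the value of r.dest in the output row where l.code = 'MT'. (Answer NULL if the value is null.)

NULL

LEFT JOIN keeps every row from `airports`; unmatched rows get NULL for `flights`'s columns.
Matching on l.code = r.code.
Matched pairs: 0; unmatched l rows kept: 3.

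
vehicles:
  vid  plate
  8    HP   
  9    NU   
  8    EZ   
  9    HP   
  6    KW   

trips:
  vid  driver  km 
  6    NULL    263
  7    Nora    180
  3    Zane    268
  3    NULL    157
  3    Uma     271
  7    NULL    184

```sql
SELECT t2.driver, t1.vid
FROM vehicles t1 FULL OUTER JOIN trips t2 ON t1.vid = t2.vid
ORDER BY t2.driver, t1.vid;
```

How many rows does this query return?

10

FULL OUTER JOIN keeps every row from both sides; unmatched rows get NULL for the other side's columns.
Matching on t1.vid = t2.vid.
- t1 (vid=8) has no partner → padded with NULL.
- t1 (vid=9) has no partner → padded with NULL.
- t1 (vid=8) has no partner → padded with NULL.
- t1 (vid=9) has no partner → padded with NULL.
- t1 (vid=6) pairs with 1 row(s) of t2.
- 5 t2 row(s) had no t1 match → kept, t1 columns NULL.
Total: 1 matched + 9 padded = 10 rows.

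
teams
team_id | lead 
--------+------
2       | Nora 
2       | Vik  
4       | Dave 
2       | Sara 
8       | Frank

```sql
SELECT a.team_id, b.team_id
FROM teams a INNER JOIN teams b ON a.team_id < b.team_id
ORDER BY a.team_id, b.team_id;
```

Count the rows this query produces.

7

INNER JOIN keeps only pairs where the ON condition holds.
Matching on a.team_id < b.team_id.
Matched pairs: 7.
Total: 7 rows.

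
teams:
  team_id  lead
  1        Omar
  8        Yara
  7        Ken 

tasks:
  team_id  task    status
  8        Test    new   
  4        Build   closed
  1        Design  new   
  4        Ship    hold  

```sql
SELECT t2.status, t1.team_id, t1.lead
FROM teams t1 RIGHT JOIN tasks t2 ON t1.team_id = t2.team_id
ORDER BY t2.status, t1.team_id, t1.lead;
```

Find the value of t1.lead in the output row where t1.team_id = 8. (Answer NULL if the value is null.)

Yara

RIGHT JOIN keeps every row from `tasks`; unmatched rows get NULL for `teams`'s columns.
Matching on t1.team_id = t2.team_id.
Matched pairs: 2; unmatched t2 rows kept: 2.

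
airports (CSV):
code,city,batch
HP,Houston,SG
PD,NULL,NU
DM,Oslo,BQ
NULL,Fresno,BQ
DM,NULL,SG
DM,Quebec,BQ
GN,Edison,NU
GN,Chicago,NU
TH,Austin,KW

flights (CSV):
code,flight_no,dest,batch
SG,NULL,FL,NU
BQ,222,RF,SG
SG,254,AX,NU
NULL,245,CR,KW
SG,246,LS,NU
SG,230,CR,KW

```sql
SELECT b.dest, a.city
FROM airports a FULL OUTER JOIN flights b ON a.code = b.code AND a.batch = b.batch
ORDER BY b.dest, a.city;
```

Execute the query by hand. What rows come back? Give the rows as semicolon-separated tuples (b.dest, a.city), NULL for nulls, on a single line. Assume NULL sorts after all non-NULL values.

(AX, NULL); (CR, NULL); (CR, NULL); (FL, NULL); (LS, NULL); (RF, NULL); (NULL, Austin); (NULL, Chicago); (NULL, Edison); (NULL, Fresno); (NULL, Houston); (NULL, Oslo); (NULL, Quebec); (NULL, NULL); (NULL, NULL)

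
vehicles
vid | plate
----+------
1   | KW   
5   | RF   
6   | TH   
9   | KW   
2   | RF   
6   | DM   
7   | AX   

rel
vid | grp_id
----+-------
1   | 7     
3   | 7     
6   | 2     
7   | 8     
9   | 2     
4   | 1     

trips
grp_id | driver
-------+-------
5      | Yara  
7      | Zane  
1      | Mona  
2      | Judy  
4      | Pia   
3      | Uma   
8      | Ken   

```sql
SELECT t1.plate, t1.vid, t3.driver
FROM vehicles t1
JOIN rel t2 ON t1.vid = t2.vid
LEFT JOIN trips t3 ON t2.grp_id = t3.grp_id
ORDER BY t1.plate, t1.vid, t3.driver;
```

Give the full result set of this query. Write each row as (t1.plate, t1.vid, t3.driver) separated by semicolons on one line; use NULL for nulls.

(AX, 7, Ken); (DM, 6, Judy); (KW, 1, Zane); (KW, 9, Judy); (TH, 6, Judy)

Step 1 — t1 INNER JOIN t2 on vid → 5 row(s).
Then LEFT JOIN `trips t3` on grp_id: each of those 5 rows is kept; rows whose t2.grp_id has no match in t3 get NULL for t3's columns.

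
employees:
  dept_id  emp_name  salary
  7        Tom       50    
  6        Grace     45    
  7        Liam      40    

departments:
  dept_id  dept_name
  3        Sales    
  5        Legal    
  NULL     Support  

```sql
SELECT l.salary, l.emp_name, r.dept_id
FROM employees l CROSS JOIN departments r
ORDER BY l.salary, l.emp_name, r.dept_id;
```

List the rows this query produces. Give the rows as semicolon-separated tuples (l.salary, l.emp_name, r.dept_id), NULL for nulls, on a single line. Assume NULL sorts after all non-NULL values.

(40, Liam, 3); (40, Liam, 5); (40, Liam, NULL); (45, Grace, 3); (45, Grace, 5); (45, Grace, NULL); (50, Tom, 3); (50, Tom, 5); (50, Tom, NULL)

CROSS JOIN pairs every row of `employees` with every row of `departments`: 3 × 3 = 9 rows.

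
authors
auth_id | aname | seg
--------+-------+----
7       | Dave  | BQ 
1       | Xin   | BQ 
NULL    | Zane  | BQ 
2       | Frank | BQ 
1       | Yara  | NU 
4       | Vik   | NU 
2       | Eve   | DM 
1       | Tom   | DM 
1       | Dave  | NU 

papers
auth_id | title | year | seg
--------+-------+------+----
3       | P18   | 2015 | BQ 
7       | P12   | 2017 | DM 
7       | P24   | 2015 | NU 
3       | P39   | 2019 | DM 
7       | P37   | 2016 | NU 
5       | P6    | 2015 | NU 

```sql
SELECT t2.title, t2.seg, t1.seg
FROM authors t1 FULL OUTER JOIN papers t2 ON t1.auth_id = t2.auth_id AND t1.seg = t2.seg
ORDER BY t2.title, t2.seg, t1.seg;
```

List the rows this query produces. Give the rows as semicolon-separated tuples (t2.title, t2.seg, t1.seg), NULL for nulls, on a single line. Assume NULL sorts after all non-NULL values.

FULL OUTER JOIN keeps every row from both sides; unmatched rows get NULL for the other side's columns.
Matching on t1.auth_id = t2.auth_id AND t1.seg = t2.seg. A NULL in a compared column never satisfies the condition.
Matched pairs: 0; unmatched t1 rows kept: 9; unmatched t2 rows kept: 6.

(P12, DM, NULL); (P18, BQ, NULL); (P24, NU, NULL); (P37, NU, NULL); (P39, DM, NULL); (P6, NU, NULL); (NULL, NULL, BQ); (NULL, NULL, BQ); (NULL, NULL, BQ); (NULL, NULL, BQ); (NULL, NULL, DM); (NULL, NULL, DM); (NULL, NULL, NU); (NULL, NULL, NU); (NULL, NULL, NU)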